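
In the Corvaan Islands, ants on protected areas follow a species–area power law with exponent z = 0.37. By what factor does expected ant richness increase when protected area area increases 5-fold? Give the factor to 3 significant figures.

S₂/S₁ = (A₂/A₁)^z = 5^0.37
ln(S₂/S₁) = 0.37 × ln 5 = 0.37 × 1.6094 = 0.5955
S₂/S₁ = e^0.5955 ≈ 1.814

1.81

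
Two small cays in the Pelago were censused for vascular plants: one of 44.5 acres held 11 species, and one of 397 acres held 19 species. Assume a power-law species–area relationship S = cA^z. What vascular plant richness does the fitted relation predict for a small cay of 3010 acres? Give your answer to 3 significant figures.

31.5

z = ln(19/11) / ln(397/44.5) = 0.5465 / 2.1884 = 0.2497
c = 11 / 44.5^0.2497 = 11 / 2.58 = 4.263
S₃ = 4.263 × 3010^0.2497 = 4.263 × 7.392 ≈ 31.51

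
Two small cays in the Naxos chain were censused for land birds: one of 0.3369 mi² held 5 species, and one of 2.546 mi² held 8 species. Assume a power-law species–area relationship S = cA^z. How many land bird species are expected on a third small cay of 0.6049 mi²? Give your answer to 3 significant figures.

z = ln(8/5) / ln(2.546/0.3369) = 0.4700 / 2.0225 = 0.2324
c = 5 / 0.3369^0.2324 = 5 / 0.7766 = 6.438
S₃ = 6.438 × 0.6049^0.2324 = 6.438 × 0.8897 ≈ 5.728

5.73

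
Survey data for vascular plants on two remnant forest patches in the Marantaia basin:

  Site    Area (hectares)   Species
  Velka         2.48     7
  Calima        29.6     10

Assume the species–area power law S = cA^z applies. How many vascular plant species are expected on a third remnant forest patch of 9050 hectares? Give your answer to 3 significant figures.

22.8

z = ln(10/7) / ln(29.6/2.48) = 0.3567 / 2.4795 = 0.1438
c = 7 / 2.48^0.1438 = 7 / 1.14 = 6.143
S₃ = 6.143 × 9050^0.1438 = 6.143 × 3.708 ≈ 22.78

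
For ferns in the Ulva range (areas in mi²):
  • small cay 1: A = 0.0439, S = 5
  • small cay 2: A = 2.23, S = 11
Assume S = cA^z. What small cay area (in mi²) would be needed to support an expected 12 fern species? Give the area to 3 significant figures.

z = ln(11/5) / ln(2.23/0.0439) = 0.7885 / 3.9278 = 0.2007
c = 5 / 0.0439^0.2007 = 5 / 0.5339 = 9.364
A = (12/9.364)^(1/0.2007) ⇒ ln A = ln(1.281)/0.2007 = 1.2355
A = e^1.2355 ≈ 3.44 mi²

3.44 mi²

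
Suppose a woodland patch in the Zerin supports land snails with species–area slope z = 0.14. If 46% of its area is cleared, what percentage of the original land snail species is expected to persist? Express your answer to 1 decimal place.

S_new/S_old = (A_new/A_old)^z = 0.54^0.14
= exp(0.14 × ln 0.54) = exp(0.14 × -0.6162) = exp(-0.0863) ≈ 0.9174

91.7%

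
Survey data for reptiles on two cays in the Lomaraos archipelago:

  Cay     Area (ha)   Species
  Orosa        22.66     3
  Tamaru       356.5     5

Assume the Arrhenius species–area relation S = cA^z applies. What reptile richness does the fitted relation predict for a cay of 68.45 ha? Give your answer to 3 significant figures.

3.68

z = ln(5/3) / ln(356.5/22.66) = 0.5108 / 2.7557 = 0.1854
c = 3 / 22.66^0.1854 = 3 / 1.783 = 1.682
S₃ = 1.682 × 68.45^0.1854 = 1.682 × 2.189 ≈ 3.682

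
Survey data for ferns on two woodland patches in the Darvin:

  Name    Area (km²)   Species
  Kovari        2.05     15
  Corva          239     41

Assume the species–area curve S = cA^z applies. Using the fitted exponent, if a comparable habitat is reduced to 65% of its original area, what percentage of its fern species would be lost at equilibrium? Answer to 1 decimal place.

8.7%

z = ln(41/15) / ln(239/2.05) = 1.0055 / 4.7586 = 0.2113
S_new/S_old = (A_new/A_old)^z = 0.65^0.2113 = exp(0.2113 × -0.4308) = 0.913
Fraction lost = 1 − 0.913 = 0.08701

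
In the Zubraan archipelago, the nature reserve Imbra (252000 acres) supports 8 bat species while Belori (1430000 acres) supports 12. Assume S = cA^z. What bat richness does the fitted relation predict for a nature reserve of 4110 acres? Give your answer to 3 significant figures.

3.06

z = ln(12/8) / ln(1430000/252000) = 0.4055 / 1.7360 = 0.2336
c = 8 / 252000^0.2336 = 8 / 18.26 = 0.4381
S₃ = 0.4381 × 4110^0.2336 = 0.4381 × 6.983 ≈ 3.059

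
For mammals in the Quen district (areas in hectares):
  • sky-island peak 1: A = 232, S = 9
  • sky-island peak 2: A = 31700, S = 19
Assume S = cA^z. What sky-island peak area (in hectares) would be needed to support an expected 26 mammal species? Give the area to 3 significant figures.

250000 hectares

z = ln(19/9) / ln(31700/232) = 0.7472 / 4.9173 = 0.1520
c = 9 / 232^0.1520 = 9 / 2.288 = 3.934
A = (26/3.934)^(1/0.1520) ⇒ ln A = ln(6.61)/0.1520 = 12.4282
A = e^12.4282 ≈ 249750 hectares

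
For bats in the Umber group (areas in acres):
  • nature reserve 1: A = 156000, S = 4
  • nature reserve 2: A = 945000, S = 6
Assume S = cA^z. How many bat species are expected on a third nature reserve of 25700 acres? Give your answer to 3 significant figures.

z = ln(6/4) / ln(945000/156000) = 0.4055 / 1.8013 = 0.2251
c = 4 / 156000^0.2251 = 4 / 14.75 = 0.2711
S₃ = 0.2711 × 25700^0.2251 = 0.2711 × 9.832 ≈ 2.665

2.67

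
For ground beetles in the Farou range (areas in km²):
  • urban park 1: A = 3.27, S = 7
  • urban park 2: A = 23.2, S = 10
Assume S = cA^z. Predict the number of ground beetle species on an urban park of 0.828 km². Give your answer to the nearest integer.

z = ln(10/7) / ln(23.2/3.27) = 0.3567 / 1.9594 = 0.1820
c = 7 / 3.27^0.1820 = 7 / 1.241 = 5.642
S₃ = 5.642 × 0.828^0.1820 = 5.642 × 0.9662 ≈ 5.451

5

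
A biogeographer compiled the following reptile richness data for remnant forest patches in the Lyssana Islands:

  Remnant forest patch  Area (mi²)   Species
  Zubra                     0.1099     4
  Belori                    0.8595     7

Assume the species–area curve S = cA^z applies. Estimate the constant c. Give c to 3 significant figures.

z = ln(S₂/S₁) / ln(A₂/A₁) = ln(7/4) / ln(0.8595/0.1099) = 0.5596 / 2.0568 = 0.2721
c = S₁ / A₁^z = 4 / 0.1099^0.2721 = 4 / 0.5484 = 7.294

7.29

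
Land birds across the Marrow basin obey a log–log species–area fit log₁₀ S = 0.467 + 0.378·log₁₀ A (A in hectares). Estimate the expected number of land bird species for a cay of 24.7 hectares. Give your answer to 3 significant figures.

S = 2.931 × 24.7^0.378 = 2.931 × 3.361 ≈ 9.85

9.85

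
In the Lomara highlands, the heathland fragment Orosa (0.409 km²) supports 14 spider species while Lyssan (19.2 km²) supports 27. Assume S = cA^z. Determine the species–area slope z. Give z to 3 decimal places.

Taking logs: ln S = ln c + z ln A, so z = (ln S₂ − ln S₁)/(ln A₂ − ln A₁).
z = ln(27/14) / ln(19.2/0.409) = ln(1.929) / ln(46.94) = 0.6568 / 3.8490 = 0.1706

0.171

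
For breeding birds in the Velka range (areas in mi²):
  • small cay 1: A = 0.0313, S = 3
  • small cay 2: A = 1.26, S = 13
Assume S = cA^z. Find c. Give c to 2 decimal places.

11.86

z = ln(S₂/S₁) / ln(A₂/A₁) = ln(13/3) / ln(1.26/0.0313) = 1.4663 / 3.6952 = 0.3968
c = S₁ / A₁^z = 3 / 0.0313^0.3968 = 3 / 0.2529 = 11.86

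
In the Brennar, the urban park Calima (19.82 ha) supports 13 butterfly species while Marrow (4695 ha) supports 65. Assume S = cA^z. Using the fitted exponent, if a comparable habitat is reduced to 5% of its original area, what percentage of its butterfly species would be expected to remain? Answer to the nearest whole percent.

41%

z = ln(65/13) / ln(4695/19.82) = 1.6094 / 5.4676 = 0.2944
S_new/S_old = (A_new/A_old)^z = 0.05^0.2944 = exp(0.2944 × -2.9957) = 0.414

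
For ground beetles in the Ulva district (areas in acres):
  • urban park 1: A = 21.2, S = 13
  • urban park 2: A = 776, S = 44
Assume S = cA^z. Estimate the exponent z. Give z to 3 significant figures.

Taking logs: ln S = ln c + z ln A, so z = (ln S₂ − ln S₁)/(ln A₂ − ln A₁).
z = ln(44/13) / ln(776/21.2) = ln(3.385) / ln(36.6) = 1.2192 / 3.6002 = 0.3387

0.339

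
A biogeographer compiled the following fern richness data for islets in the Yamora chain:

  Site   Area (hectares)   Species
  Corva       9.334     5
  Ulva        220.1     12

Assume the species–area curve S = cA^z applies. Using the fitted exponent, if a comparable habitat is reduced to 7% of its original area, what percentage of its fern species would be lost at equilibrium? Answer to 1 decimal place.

z = ln(12/5) / ln(220.1/9.334) = 0.8755 / 3.1604 = 0.2770
S_new/S_old = (A_new/A_old)^z = 0.07^0.2770 = exp(0.2770 × -2.6593) = 0.4787
Fraction lost = 1 − 0.4787 = 0.5213

52.1%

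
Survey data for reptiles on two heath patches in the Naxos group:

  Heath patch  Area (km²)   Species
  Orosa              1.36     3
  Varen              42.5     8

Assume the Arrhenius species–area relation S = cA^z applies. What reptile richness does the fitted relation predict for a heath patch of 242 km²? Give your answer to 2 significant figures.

z = ln(8/3) / ln(42.5/1.36) = 0.9808 / 3.4420 = 0.2850
c = 3 / 1.36^0.2850 = 3 / 1.092 = 2.748
S₃ = 2.748 × 242^0.2850 = 2.748 × 4.778 ≈ 13.13

13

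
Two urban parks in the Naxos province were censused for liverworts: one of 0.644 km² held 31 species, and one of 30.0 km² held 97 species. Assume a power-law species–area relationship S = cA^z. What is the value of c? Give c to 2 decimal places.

35.33

z = ln(S₂/S₁) / ln(A₂/A₁) = ln(97/31) / ln(30/0.644) = 1.1407 / 3.8413 = 0.2970
c = S₁ / A₁^z = 31 / 0.644^0.2970 = 31 / 0.8775 = 35.33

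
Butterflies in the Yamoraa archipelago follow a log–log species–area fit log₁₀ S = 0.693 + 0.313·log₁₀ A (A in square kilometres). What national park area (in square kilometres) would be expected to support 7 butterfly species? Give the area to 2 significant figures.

3.1 square kilometres

7 = 4.932 × A^0.313  ⇒  A^0.313 = 7/4.932 = 1.419
ln A = ln(1.419) / 0.313 = 0.3502 / 0.313 = 1.1189
A = e^1.1189 ≈ 3.062 square kilometres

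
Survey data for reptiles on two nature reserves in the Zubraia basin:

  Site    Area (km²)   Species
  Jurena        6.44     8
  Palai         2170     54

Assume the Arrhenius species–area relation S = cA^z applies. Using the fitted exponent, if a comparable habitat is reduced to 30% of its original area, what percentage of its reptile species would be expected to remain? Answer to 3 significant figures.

z = ln(54/8) / ln(2170/6.44) = 1.9095 / 5.8200 = 0.3281
S_new/S_old = (A_new/A_old)^z = 0.3^0.3281 = exp(0.3281 × -1.2040) = 0.6737

67.4%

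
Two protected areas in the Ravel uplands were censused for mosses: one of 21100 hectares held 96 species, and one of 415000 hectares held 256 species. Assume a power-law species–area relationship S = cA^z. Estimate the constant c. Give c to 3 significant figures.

3.62

z = ln(S₂/S₁) / ln(A₂/A₁) = ln(256/96) / ln(415000/21100) = 0.9808 / 2.9790 = 0.3292
c = S₁ / A₁^z = 96 / 21100^0.3292 = 96 / 26.53 = 3.618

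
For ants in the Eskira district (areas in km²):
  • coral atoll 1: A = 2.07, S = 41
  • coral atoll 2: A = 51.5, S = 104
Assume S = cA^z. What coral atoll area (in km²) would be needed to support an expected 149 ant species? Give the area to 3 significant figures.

z = ln(104/41) / ln(51.5/2.07) = 0.9308 / 3.2140 = 0.2896
c = 41 / 2.07^0.2896 = 41 / 1.235 = 33.21
A = (149/33.21)^(1/0.2896) ⇒ ln A = ln(4.487)/0.2896 = 5.1831
A = e^5.1831 ≈ 178.2 km²

178 km²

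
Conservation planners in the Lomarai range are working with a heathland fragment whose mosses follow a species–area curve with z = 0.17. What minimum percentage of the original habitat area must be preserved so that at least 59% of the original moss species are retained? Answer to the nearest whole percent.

Need (A_new/A_old)^0.17 = 0.59, so A_new/A_old = 0.59^(1/0.17) = 0.59^5.882
ln(A_new/A_old) = ln 0.59 / 0.17 = -0.5276 / 0.17 = -3.1037
A_new/A_old = e^-3.1037 ≈ 0.04488

4%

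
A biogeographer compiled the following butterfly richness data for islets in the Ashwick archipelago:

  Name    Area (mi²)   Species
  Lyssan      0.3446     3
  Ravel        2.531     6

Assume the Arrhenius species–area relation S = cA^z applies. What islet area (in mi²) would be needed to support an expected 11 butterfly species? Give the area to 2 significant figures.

14 mi²

z = ln(6/3) / ln(2.531/0.3446) = 0.6931 / 1.9940 = 0.3476
c = 3 / 0.3446^0.3476 = 3 / 0.6905 = 4.345
A = (11/4.345)^(1/0.3476) ⇒ ln A = ln(2.532)/0.3476 = 2.6723
A = e^2.6723 ≈ 14.47 mi²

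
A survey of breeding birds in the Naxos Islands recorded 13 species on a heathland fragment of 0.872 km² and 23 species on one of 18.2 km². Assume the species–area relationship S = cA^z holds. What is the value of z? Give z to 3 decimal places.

0.188

Taking logs: ln S = ln c + z ln A, so z = (ln S₂ − ln S₁)/(ln A₂ − ln A₁).
z = ln(23/13) / ln(18.2/0.872) = ln(1.769) / ln(20.87) = 0.5705 / 3.0384 = 0.1878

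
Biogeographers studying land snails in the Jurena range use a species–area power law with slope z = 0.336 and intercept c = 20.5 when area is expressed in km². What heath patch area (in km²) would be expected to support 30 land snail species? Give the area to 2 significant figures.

3.1 km²

30 = 20.5 × A^0.336  ⇒  A^0.336 = 30/20.5 = 1.463
ln A = ln(1.463) / 0.336 = 0.3808 / 0.336 = 1.1333
A = e^1.1333 ≈ 3.106 km²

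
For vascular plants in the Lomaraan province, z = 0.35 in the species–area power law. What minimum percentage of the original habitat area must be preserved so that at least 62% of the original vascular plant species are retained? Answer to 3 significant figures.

25.5%

Need (A_new/A_old)^0.35 = 0.62, so A_new/A_old = 0.62^(1/0.35) = 0.62^2.857
ln(A_new/A_old) = ln 0.62 / 0.35 = -0.4780 / 0.35 = -1.3658
A_new/A_old = e^-1.3658 ≈ 0.2552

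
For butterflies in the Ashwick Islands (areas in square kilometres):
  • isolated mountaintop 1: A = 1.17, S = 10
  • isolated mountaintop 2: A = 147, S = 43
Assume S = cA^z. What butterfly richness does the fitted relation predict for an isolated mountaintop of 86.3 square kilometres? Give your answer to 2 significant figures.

37

z = ln(43/10) / ln(147/1.17) = 1.4586 / 4.8334 = 0.3018
c = 10 / 1.17^0.3018 = 10 / 1.049 = 9.537
S₃ = 9.537 × 86.3^0.3018 = 9.537 × 3.839 ≈ 36.62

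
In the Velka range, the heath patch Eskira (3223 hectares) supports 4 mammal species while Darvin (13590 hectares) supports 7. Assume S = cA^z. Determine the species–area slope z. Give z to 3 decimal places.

0.389

Taking logs: ln S = ln c + z ln A, so z = (ln S₂ − ln S₁)/(ln A₂ − ln A₁).
z = ln(7/4) / ln(13590/3223) = ln(1.75) / ln(4.217) = 0.5596 / 1.4390 = 0.3889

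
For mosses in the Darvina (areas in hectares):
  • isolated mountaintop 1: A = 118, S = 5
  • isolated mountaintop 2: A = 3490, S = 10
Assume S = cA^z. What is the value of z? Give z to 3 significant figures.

Taking logs: ln S = ln c + z ln A, so z = (ln S₂ − ln S₁)/(ln A₂ − ln A₁).
z = ln(10/5) / ln(3490/118) = ln(2) / ln(29.58) = 0.6931 / 3.3870 = 0.2047

0.205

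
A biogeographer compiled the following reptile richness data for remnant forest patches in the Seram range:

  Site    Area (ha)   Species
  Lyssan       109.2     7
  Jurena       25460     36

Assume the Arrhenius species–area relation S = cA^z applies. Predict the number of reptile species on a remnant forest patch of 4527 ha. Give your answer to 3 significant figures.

21.4

z = ln(36/7) / ln(25460/109.2) = 1.6376 / 5.4517 = 0.3004
c = 7 / 109.2^0.3004 = 7 / 4.095 = 1.709
S₃ = 1.709 × 4527^0.3004 = 1.709 × 12.54 ≈ 21.43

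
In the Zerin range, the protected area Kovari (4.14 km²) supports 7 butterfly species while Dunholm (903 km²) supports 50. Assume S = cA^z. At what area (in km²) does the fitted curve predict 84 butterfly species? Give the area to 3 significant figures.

3740 km²

z = ln(50/7) / ln(903/4.14) = 1.9661 / 5.3850 = 0.3651
c = 7 / 4.14^0.3651 = 7 / 1.68 = 4.167
A = (84/4.167)^(1/0.3651) ⇒ ln A = ln(20.16)/0.3651 = 8.2267
A = e^8.2267 ≈ 3739 km²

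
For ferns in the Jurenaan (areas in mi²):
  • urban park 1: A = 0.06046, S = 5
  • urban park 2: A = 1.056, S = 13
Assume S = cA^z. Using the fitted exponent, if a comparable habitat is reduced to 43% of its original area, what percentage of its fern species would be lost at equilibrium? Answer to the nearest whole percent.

z = ln(13/5) / ln(1.056/0.06046) = 0.9555 / 2.8603 = 0.3341
S_new/S_old = (A_new/A_old)^z = 0.43^0.3341 = exp(0.3341 × -0.8440) = 0.7543
Fraction lost = 1 − 0.7543 = 0.2457

25%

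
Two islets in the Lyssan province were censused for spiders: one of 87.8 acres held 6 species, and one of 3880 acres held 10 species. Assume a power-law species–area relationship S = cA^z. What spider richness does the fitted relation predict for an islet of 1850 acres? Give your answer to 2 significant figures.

z = ln(10/6) / ln(3880/87.8) = 0.5108 / 3.7885 = 0.1348
c = 6 / 87.8^0.1348 = 6 / 1.828 = 3.282
S₃ = 3.282 × 1850^0.1348 = 3.282 × 2.758 ≈ 9.05

9.0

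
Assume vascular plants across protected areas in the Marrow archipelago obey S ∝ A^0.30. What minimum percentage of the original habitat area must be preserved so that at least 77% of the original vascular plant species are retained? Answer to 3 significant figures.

Need (A_new/A_old)^0.3 = 0.77, so A_new/A_old = 0.77^(1/0.3) = 0.77^3.333
ln(A_new/A_old) = ln 0.77 / 0.3 = -0.2614 / 0.3 = -0.8712
A_new/A_old = e^-0.8712 ≈ 0.4184

41.8%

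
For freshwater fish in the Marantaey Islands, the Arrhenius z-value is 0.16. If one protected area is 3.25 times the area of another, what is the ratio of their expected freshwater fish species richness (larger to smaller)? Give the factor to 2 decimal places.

S₂/S₁ = (A₂/A₁)^z = 3.25^0.16
ln(S₂/S₁) = 0.16 × ln 3.25 = 0.16 × 1.1787 = 0.1886
S₂/S₁ = e^0.1886 ≈ 1.208

1.21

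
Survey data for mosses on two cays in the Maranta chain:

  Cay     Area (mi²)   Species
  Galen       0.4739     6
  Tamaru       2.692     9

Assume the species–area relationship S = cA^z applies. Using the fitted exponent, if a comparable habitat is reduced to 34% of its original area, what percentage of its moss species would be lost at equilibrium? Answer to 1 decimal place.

22.3%

z = ln(9/6) / ln(2.692/0.4739) = 0.4055 / 1.7370 = 0.2334
S_new/S_old = (A_new/A_old)^z = 0.34^0.2334 = exp(0.2334 × -1.0788) = 0.7774
Fraction lost = 1 − 0.7774 = 0.2226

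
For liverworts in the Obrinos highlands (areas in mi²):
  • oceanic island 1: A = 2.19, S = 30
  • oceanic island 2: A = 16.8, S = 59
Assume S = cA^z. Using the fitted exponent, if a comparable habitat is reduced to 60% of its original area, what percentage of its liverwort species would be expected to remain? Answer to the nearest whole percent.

z = ln(59/30) / ln(16.8/2.19) = 0.6763 / 2.0375 = 0.3319
S_new/S_old = (A_new/A_old)^z = 0.6^0.3319 = exp(0.3319 × -0.5108) = 0.844

84%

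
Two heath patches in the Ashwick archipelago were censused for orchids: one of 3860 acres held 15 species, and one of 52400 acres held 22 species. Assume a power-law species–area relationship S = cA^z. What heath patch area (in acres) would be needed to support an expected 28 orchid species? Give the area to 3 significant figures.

271000 acres

z = ln(22/15) / ln(52400/3860) = 0.3830 / 2.6082 = 0.1468
c = 15 / 3860^0.1468 = 15 / 3.362 = 4.461
A = (28/4.461)^(1/0.1468) ⇒ ln A = ln(6.277)/0.1468 = 12.5090
A = e^12.5090 ≈ 270767 acres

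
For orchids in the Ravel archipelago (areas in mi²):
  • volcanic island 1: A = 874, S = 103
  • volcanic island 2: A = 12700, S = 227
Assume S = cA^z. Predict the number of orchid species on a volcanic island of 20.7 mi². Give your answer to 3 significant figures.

34.1

z = ln(227/103) / ln(12700/874) = 0.7902 / 2.6763 = 0.2953
c = 103 / 874^0.2953 = 103 / 7.388 = 13.94
S₃ = 13.94 × 20.7^0.2953 = 13.94 × 2.447 ≈ 34.11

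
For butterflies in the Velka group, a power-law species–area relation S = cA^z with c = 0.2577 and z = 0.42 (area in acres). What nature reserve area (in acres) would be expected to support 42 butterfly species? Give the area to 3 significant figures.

42 = 0.2577 × A^0.42  ⇒  A^0.42 = 42/0.2577 = 163
ln A = ln(163) / 0.42 = 5.0936 / 0.42 = 12.1277
A = e^12.1277 ≈ 184922 acres

185000 acres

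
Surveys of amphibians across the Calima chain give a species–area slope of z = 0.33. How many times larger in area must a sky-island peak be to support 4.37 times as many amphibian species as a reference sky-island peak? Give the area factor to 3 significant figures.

87.3

(A₂/A₁)^0.33 = 4.37, so A₂/A₁ = 4.37^(1/0.33) = 4.37^3.03
ln(A₂/A₁) = ln 4.37 / 0.33 = 1.4748 / 0.33 = 4.4690
A₂/A₁ = e^4.4690 ≈ 87.27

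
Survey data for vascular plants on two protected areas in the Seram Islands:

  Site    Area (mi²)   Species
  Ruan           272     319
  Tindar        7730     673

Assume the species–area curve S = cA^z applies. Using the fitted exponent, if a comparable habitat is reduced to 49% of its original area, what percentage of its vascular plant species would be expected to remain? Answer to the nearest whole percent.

z = ln(673/319) / ln(7730/272) = 0.7466 / 3.3471 = 0.2230
S_new/S_old = (A_new/A_old)^z = 0.49^0.2230 = exp(0.2230 × -0.7133) = 0.8529

85%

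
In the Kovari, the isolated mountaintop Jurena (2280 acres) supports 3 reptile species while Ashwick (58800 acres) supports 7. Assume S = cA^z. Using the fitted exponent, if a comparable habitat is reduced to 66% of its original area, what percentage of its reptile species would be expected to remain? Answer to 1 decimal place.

89.7%

z = ln(7/3) / ln(58800/2280) = 0.8473 / 3.2500 = 0.2607
S_new/S_old = (A_new/A_old)^z = 0.66^0.2607 = exp(0.2607 × -0.4155) = 0.8973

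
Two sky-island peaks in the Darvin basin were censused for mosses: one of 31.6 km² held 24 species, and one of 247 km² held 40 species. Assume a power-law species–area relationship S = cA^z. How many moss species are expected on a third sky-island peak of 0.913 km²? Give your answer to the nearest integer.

10

z = ln(40/24) / ln(247/31.6) = 0.5108 / 2.0562 = 0.2484
c = 24 / 31.6^0.2484 = 24 / 2.358 = 10.18
S₃ = 10.18 × 0.913^0.2484 = 10.18 × 0.9776 ≈ 9.95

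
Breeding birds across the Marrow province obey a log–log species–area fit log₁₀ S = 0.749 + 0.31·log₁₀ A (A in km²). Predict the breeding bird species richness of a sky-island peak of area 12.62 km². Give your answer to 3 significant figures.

12.3

S = 5.61 × 12.62^0.31
ln S = ln 5.61 + 0.31 × ln 12.62 = 1.7246 + 0.31 × 2.5353 = 2.5106
S = e^2.5106 ≈ 12.31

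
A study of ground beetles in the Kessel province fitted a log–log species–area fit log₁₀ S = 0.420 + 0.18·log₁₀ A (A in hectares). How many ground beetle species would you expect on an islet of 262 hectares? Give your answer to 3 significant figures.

7.17

S = 2.63 × 262^0.18
ln S = ln 2.63 + 0.18 × ln 262 = 0.9671 + 0.18 × 5.5683 = 1.9694
S = e^1.9694 ≈ 7.166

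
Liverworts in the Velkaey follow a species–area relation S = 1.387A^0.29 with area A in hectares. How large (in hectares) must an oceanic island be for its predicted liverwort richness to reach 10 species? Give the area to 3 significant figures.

10 = 1.387 × A^0.29  ⇒  A^0.29 = 10/1.387 = 7.21
ln A = ln(7.21) / 0.29 = 1.9754 / 0.29 = 6.8119
A = e^6.8119 ≈ 908.6 hectares

909 hectares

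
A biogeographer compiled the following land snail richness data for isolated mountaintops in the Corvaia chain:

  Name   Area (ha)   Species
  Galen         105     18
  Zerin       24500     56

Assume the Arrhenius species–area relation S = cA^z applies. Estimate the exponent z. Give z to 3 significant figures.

0.208

Taking logs: ln S = ln c + z ln A, so z = (ln S₂ − ln S₁)/(ln A₂ − ln A₁).
z = ln(56/18) / ln(24500/105) = ln(3.111) / ln(233.3) = 1.1350 / 5.4525 = 0.2082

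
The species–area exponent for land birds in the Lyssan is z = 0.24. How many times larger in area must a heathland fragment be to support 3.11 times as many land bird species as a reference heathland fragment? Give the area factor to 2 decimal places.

113.02

(A₂/A₁)^0.24 = 3.11, so A₂/A₁ = 3.11^(1/0.24) = 3.11^4.167
ln(A₂/A₁) = ln 3.11 / 0.24 = 1.1346 / 0.24 = 4.7276
A₂/A₁ = e^4.7276 ≈ 113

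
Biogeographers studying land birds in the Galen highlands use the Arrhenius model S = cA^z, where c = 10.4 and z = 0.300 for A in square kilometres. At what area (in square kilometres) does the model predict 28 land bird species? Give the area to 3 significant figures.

28 = 10.4 × A^0.3  ⇒  A^0.3 = 28/10.4 = 2.692
ln A = ln(2.692) / 0.3 = 0.9904 / 0.3 = 3.3013
A = e^3.3013 ≈ 27.15 square kilometres

27.1 square kilometres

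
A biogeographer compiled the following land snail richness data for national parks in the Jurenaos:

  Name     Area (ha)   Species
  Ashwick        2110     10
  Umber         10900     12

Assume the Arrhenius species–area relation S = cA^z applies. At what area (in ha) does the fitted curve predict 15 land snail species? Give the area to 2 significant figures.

81000 ha

z = ln(12/10) / ln(10900/2110) = 0.1823 / 1.6421 = 0.1110
c = 10 / 2110^0.1110 = 10 / 2.339 = 4.275
A = (15/4.275)^(1/0.1110) ⇒ ln A = ln(3.509)/0.1110 = 11.3063
A = e^11.3063 ≈ 81329 ha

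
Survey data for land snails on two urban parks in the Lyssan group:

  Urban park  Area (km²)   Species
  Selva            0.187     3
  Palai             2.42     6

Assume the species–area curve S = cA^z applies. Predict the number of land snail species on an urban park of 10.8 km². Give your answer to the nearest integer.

9

z = ln(6/3) / ln(2.42/0.187) = 0.6931 / 2.5604 = 0.2707
c = 3 / 0.187^0.2707 = 3 / 0.6351 = 4.723
S₃ = 4.723 × 10.8^0.2707 = 4.723 × 1.904 ≈ 8.995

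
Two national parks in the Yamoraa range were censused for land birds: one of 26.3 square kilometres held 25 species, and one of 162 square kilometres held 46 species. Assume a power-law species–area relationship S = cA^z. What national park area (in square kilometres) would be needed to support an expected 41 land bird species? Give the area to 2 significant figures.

110 square kilometres

z = ln(46/25) / ln(162/26.3) = 0.6098 / 1.8180 = 0.3354
c = 25 / 26.3^0.3354 = 25 / 2.994 = 8.35
A = (41/8.35)^(1/0.3354) ⇒ ln A = ln(4.91)/0.3354 = 4.7445
A = e^4.7445 ≈ 115 square kilometres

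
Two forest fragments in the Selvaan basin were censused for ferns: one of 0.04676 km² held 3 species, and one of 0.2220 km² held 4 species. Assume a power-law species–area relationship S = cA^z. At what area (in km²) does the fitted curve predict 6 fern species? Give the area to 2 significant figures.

2.0 km²

z = ln(4/3) / ln(0.222/0.04676) = 0.2877 / 1.5576 = 0.1847
c = 3 / 0.04676^0.1847 = 3 / 0.568 = 5.282
A = (6/5.282)^(1/0.1847) ⇒ ln A = ln(1.136)/0.1847 = 0.6903
A = e^0.6903 ≈ 1.994 km²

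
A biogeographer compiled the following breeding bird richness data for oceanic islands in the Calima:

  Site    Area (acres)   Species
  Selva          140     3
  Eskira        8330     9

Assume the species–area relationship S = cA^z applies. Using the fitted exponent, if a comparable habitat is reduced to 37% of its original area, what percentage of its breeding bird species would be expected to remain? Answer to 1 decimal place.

z = ln(9/3) / ln(8330/140) = 1.0986 / 4.0860 = 0.2689
S_new/S_old = (A_new/A_old)^z = 0.37^0.2689 = exp(0.2689 × -0.9943) = 0.7654

76.5%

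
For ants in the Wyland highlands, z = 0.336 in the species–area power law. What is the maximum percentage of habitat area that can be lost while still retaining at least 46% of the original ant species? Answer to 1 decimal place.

90.1%

Need (A_new/A_old)^0.336 = 0.46, so A_new/A_old = 0.46^(1/0.336) = 0.46^2.976
ln(A_new/A_old) = ln 0.46 / 0.336 = -0.7765 / 0.336 = -2.3111
A_new/A_old = e^-2.3111 ≈ 0.09915
Fraction that can be lost = 1 − 0.09915 = 0.9008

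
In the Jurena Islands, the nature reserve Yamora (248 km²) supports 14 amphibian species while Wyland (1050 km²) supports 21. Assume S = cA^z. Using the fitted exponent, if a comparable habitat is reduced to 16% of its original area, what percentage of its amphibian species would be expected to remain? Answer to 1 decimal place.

z = ln(21/14) / ln(1050/248) = 0.4055 / 1.4431 = 0.2810
S_new/S_old = (A_new/A_old)^z = 0.16^0.2810 = exp(0.2810 × -1.8326) = 0.5976

59.8%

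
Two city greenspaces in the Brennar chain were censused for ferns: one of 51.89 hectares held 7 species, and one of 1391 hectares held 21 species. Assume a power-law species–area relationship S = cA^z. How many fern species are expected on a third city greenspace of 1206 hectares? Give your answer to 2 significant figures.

20

z = ln(21/7) / ln(1391/51.89) = 1.0986 / 3.2887 = 0.3341
c = 7 / 51.89^0.3341 = 7 / 3.741 = 1.871
S₃ = 1.871 × 1206^0.3341 = 1.871 × 10.7 ≈ 20.02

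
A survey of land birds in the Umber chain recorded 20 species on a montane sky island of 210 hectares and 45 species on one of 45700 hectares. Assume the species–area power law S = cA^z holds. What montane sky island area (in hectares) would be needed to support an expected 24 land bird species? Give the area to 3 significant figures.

z = ln(45/20) / ln(45700/210) = 0.8109 / 5.3827 = 0.1507
c = 20 / 210^0.1507 = 20 / 2.238 = 8.937
A = (24/8.937)^(1/0.1507) ⇒ ln A = ln(2.686)/0.1507 = 6.5573
A = e^6.5573 ≈ 704.4 hectares

704 hectares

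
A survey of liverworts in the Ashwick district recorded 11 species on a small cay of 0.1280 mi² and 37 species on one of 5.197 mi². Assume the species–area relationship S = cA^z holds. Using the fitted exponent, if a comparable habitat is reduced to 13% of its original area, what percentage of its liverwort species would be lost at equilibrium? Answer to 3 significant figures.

48.7%

z = ln(37/11) / ln(5.197/0.128) = 1.2130 / 3.7038 = 0.3275
S_new/S_old = (A_new/A_old)^z = 0.13^0.3275 = exp(0.3275 × -2.0402) = 0.5126
Fraction lost = 1 − 0.5126 = 0.4874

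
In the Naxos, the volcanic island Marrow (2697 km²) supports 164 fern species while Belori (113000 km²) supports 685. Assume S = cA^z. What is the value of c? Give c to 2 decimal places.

7.98

z = ln(S₂/S₁) / ln(A₂/A₁) = ln(685/164) / ln(113000/2697) = 1.4296 / 3.7352 = 0.3827
c = S₁ / A₁^z = 164 / 2697^0.3827 = 164 / 20.56 = 7.976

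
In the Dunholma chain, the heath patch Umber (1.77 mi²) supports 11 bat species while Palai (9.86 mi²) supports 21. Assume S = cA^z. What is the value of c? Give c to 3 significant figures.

z = ln(S₂/S₁) / ln(A₂/A₁) = ln(21/11) / ln(9.86/1.77) = 0.6466 / 1.7175 = 0.3765
c = S₁ / A₁^z = 11 / 1.77^0.3765 = 11 / 1.24 = 8.872

8.87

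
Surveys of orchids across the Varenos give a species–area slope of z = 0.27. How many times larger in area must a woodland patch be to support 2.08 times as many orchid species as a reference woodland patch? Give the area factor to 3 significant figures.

15.1

(A₂/A₁)^0.27 = 2.08, so A₂/A₁ = 2.08^(1/0.27) = 2.08^3.704
ln(A₂/A₁) = ln 2.08 / 0.27 = 0.7324 / 0.27 = 2.7125
A₂/A₁ = e^2.7125 ≈ 15.07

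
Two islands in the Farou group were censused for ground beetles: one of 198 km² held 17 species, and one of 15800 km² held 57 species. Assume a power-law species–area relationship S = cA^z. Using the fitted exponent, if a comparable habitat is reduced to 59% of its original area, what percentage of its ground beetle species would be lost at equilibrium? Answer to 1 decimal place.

13.6%

z = ln(57/17) / ln(15800/198) = 1.2098 / 4.3795 = 0.2763
S_new/S_old = (A_new/A_old)^z = 0.59^0.2763 = exp(0.2763 × -0.5276) = 0.8644
Fraction lost = 1 − 0.8644 = 0.1356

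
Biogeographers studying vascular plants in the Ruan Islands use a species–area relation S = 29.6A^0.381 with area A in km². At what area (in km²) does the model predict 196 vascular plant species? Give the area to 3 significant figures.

196 = 29.6 × A^0.381  ⇒  A^0.381 = 196/29.6 = 6.622
ln A = ln(6.622) / 0.381 = 1.8903 / 0.381 = 4.9615
A = e^4.9615 ≈ 142.8 km²

143 km²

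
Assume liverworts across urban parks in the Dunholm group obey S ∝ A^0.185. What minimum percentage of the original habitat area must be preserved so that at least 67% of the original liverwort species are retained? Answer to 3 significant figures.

Need (A_new/A_old)^0.185 = 0.67, so A_new/A_old = 0.67^(1/0.185) = 0.67^5.405
ln(A_new/A_old) = ln 0.67 / 0.185 = -0.4005 / 0.185 = -2.1647
A_new/A_old = e^-2.1647 ≈ 0.1148

11.5%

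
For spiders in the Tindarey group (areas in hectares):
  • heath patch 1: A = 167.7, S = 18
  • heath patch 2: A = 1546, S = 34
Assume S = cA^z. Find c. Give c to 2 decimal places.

z = ln(S₂/S₁) / ln(A₂/A₁) = ln(34/18) / ln(1546/167.7) = 0.6360 / 2.2212 = 0.2863
c = S₁ / A₁^z = 18 / 167.7^0.2863 = 18 / 4.334 = 4.153

4.15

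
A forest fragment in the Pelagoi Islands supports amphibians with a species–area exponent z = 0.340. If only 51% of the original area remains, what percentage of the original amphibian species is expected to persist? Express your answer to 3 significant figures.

S_new/S_old = (A_new/A_old)^z = 0.51^0.34
= exp(0.34 × ln 0.51) = exp(0.34 × -0.6733) = exp(-0.2289) ≈ 0.7954

79.5%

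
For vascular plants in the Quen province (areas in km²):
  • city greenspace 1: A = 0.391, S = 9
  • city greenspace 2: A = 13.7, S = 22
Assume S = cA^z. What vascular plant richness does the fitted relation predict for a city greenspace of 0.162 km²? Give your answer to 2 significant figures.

7.2

z = ln(22/9) / ln(13.7/0.391) = 0.8938 / 3.5564 = 0.2513
c = 9 / 0.391^0.2513 = 9 / 0.7898 = 11.4
S₃ = 11.4 × 0.162^0.2513 = 11.4 × 0.6329 ≈ 7.212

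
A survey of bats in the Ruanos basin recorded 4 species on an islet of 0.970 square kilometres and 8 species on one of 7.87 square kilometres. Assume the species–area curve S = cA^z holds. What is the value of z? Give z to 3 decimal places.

Taking logs: ln S = ln c + z ln A, so z = (ln S₂ − ln S₁)/(ln A₂ − ln A₁).
z = ln(8/4) / ln(7.87/0.97) = ln(2) / ln(8.113) = 0.6931 / 2.0935 = 0.3311

0.331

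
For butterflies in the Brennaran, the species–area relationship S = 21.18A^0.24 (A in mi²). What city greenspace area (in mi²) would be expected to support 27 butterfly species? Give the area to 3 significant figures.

2.75 mi²

27 = 21.18 × A^0.24  ⇒  A^0.24 = 27/21.18 = 1.275
ln A = ln(1.275) / 0.24 = 0.2428 / 0.24 = 1.0116
A = e^1.0116 ≈ 2.75 mi²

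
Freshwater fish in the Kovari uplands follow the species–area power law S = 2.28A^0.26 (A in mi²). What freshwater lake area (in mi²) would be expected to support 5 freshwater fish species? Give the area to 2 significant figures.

5 = 2.28 × A^0.26  ⇒  A^0.26 = 5/2.28 = 2.193
ln A = ln(2.193) / 0.26 = 0.7853 / 0.26 = 3.0202
A = e^3.0202 ≈ 20.5 mi²

20 mi²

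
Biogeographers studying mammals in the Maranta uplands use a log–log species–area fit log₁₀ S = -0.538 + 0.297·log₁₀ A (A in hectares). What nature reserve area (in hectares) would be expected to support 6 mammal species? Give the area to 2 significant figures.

27000 hectares

6 = 0.2897 × A^0.297  ⇒  A^0.297 = 6/0.2897 = 20.71
ln A = ln(20.71) / 0.297 = 3.0306 / 0.297 = 10.2039
A = e^10.2039 ≈ 27008 hectares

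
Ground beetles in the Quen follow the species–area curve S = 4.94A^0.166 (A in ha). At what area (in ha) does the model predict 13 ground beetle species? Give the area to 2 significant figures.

340 ha

13 = 4.94 × A^0.166  ⇒  A^0.166 = 13/4.94 = 2.632
ln A = ln(2.632) / 0.166 = 0.9676 / 0.166 = 5.8288
A = e^5.8288 ≈ 340 ha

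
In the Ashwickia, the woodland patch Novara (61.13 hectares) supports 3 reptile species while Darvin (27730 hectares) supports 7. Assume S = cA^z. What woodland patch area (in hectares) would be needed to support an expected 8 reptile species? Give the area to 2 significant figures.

73000 hectares

z = ln(7/3) / ln(27730/61.13) = 0.8473 / 6.1173 = 0.1385
c = 3 / 61.13^0.1385 = 3 / 1.768 = 1.697
A = (8/1.697)^(1/0.1385) ⇒ ln A = ln(4.714)/0.1385 = 11.1943
A = e^11.1943 ≈ 72717 hectares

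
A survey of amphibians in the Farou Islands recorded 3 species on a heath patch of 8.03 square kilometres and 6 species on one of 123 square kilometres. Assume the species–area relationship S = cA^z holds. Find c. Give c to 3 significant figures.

z = ln(S₂/S₁) / ln(A₂/A₁) = ln(6/3) / ln(123/8.03) = 0.6931 / 2.7290 = 0.2540
c = S₁ / A₁^z = 3 / 8.03^0.2540 = 3 / 1.697 = 1.767

1.77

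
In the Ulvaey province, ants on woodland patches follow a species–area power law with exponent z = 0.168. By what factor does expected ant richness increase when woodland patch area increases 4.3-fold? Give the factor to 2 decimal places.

S₂/S₁ = (A₂/A₁)^z = 4.3^0.168
ln(S₂/S₁) = 0.168 × ln 4.3 = 0.168 × 1.4586 = 0.2450
S₂/S₁ = e^0.2450 ≈ 1.278

1.28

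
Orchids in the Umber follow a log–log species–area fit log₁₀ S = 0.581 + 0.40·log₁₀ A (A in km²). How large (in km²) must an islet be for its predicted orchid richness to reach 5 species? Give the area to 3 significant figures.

5 = 3.811 × A^0.4  ⇒  A^0.4 = 5/3.811 = 1.312
ln A = ln(1.312) / 0.4 = 0.2716 / 0.4 = 0.6791
A = e^0.6791 ≈ 1.972 km²

1.97 km²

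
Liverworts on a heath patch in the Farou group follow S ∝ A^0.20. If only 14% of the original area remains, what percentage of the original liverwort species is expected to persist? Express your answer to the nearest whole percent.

S_new/S_old = (A_new/A_old)^z = 0.14^0.2
= exp(0.2 × ln 0.14) = exp(0.2 × -1.9661) = exp(-0.3932) ≈ 0.6749

67%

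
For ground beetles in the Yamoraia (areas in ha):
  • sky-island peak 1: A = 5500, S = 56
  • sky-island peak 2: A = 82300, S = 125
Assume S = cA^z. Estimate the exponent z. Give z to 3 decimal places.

Taking logs: ln S = ln c + z ln A, so z = (ln S₂ − ln S₁)/(ln A₂ − ln A₁).
z = ln(125/56) / ln(82300/5500) = ln(2.232) / ln(14.96) = 0.8030 / 2.7056 = 0.2968

0.297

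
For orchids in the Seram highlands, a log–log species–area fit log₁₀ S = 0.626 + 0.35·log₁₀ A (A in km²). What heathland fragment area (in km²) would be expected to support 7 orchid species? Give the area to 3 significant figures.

7 = 4.227 × A^0.35  ⇒  A^0.35 = 7/4.227 = 1.656
ln A = ln(1.656) / 0.35 = 0.5045 / 0.35 = 1.4414
A = e^1.4414 ≈ 4.227 km²

4.23 km²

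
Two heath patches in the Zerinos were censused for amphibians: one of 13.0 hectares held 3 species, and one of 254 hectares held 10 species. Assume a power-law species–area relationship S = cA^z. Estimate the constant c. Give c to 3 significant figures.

z = ln(S₂/S₁) / ln(A₂/A₁) = ln(10/3) / ln(254/13) = 1.2040 / 2.9724 = 0.4051
c = S₁ / A₁^z = 3 / 13^0.4051 = 3 / 2.826 = 1.061

1.06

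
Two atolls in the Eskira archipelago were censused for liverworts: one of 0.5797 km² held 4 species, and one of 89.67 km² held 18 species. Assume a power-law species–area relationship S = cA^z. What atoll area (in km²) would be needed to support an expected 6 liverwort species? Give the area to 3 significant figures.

2.26 km²

z = ln(18/4) / ln(89.67/0.5797) = 1.5041 / 5.0414 = 0.2983
c = 4 / 0.5797^0.2983 = 4 / 0.8499 = 4.707
A = (6/4.707)^(1/0.2983) ⇒ ln A = ln(1.275)/0.2983 = 0.8138
A = e^0.8138 ≈ 2.256 km²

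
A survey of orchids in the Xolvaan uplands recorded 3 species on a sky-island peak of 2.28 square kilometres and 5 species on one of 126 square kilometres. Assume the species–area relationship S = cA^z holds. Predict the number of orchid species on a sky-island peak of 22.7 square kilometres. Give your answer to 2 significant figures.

z = ln(5/3) / ln(126/2.28) = 0.5108 / 4.0121 = 0.1273
c = 3 / 2.28^0.1273 = 3 / 1.111 = 2.701
S₃ = 2.701 × 22.7^0.1273 = 2.701 × 1.488 ≈ 4.02

4.0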